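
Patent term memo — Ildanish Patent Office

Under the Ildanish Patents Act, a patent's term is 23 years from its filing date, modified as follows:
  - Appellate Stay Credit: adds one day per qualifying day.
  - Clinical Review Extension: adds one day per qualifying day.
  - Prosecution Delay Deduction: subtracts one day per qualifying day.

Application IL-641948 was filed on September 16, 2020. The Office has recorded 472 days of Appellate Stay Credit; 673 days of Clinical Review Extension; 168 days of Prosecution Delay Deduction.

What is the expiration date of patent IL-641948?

Base term: filing date + 23 years → 16 September 2043.
Appellate Stay Credit: +472 days → 31 December 2044.
Clinical Review Extension: +673 days → 4 November 2046.
Prosecution Delay Deduction: −168 days → 20 May 2046.

May 20, 2046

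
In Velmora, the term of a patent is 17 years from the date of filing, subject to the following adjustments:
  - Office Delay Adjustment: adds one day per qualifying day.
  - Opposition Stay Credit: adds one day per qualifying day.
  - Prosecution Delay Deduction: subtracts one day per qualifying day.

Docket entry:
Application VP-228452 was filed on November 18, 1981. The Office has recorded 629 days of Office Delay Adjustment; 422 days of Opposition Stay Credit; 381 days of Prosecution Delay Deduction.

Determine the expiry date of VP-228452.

September 18, 2000

Base term: filing date + 17 years → 18 November 1998.
Office Delay Adjustment: +629 days → 8 August 2000.
Opposition Stay Credit: +422 days → 4 October 2001.
Prosecution Delay Deduction: −381 days → 18 September 2000.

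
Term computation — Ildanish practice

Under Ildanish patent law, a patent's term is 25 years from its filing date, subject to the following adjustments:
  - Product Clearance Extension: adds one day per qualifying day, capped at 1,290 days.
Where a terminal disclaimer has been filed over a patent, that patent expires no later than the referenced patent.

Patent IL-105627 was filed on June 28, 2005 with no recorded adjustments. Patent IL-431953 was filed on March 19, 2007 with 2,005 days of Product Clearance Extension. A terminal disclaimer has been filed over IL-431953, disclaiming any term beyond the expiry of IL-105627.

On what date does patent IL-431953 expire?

2030-06-28

Natural term of IL-431953:
  Base: filing + 25 years → 19 March 2032.
  Product Clearance Extension: 2005 days claimed exceeds the 1290-day cap, so +1290 days → 30 September 2035.
Expiry of referenced patent IL-105627:
  Base: filing + 25 years → 28 June 2030.
Terminal disclaimer: IL-431953 expires on the earlier of 30 September 2035 and 28 June 2030.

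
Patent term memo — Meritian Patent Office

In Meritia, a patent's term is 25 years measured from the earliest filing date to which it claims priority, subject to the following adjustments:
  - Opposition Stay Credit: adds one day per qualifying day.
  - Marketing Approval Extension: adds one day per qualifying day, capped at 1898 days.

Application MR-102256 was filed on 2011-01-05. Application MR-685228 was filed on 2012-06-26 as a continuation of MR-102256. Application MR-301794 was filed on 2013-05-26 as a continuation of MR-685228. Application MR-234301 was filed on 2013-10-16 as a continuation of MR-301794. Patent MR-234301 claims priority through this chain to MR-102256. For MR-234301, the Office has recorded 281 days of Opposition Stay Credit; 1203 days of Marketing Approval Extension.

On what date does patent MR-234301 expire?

Earliest priority filing: 5 January 2011.
Base term: 5 January 2011 + 25 years → 5 January 2036.
Opposition Stay Credit: +281 days → 12 October 2036.
Marketing Approval Extension: 1203 days (within the 1898-day cap) → +1203 days → 28 January 2040.

2040-01-28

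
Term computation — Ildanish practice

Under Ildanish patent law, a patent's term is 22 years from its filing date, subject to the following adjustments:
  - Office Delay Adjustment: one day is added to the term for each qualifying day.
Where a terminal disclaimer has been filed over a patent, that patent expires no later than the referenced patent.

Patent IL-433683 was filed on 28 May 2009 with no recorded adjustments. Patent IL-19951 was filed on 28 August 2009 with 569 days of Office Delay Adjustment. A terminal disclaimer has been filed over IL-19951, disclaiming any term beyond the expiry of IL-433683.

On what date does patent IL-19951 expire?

May 28, 2031

Natural term of IL-19951:
  Base: filing + 22 years → 28 August 2031.
  Office Delay Adjustment: +569 days → 19 March 2033.
Expiry of referenced patent IL-433683:
  Base: filing + 22 years → 28 May 2031.
Terminal disclaimer: IL-19951 expires on the earlier of 19 March 2033 and 28 May 2031.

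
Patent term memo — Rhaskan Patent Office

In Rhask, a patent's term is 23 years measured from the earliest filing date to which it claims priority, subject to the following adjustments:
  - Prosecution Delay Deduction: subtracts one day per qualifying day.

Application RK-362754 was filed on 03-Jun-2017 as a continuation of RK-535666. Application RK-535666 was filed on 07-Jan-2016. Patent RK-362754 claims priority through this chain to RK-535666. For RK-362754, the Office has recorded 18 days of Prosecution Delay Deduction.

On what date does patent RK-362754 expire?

2038-12-20

Earliest priority filing: 7 January 2016.
Base term: 7 January 2016 + 23 years → 7 January 2039.
Prosecution Delay Deduction: −18 days → 20 December 2038.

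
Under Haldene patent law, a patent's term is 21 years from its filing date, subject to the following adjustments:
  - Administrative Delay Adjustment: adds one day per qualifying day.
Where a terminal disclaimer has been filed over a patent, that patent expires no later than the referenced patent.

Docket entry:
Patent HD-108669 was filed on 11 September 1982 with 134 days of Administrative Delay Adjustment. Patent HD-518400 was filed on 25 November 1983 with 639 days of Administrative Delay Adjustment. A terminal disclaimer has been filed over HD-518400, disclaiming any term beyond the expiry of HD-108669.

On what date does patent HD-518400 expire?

Natural term of HD-518400:
  Base: filing + 21 years → 25 November 2004.
  Administrative Delay Adjustment: +639 days → 26 August 2006.
Expiry of referenced patent HD-108669:
  Base: filing + 21 years → 11 September 2003.
  Administrative Delay Adjustment: +134 days → 23 January 2004.
Terminal disclaimer: HD-518400 expires on the earlier of 26 August 2006 and 23 January 2004.

2004-01-23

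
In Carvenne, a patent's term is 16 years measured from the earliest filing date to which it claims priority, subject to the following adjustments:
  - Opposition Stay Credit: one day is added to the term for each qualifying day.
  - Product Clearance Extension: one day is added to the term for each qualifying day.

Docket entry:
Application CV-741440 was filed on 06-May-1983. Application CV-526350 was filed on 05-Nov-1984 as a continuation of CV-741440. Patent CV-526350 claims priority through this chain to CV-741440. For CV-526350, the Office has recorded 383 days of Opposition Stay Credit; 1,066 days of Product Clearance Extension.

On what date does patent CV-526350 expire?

April 24, 2003

Earliest priority filing: 6 May 1983.
Base term: 6 May 1983 + 16 years → 6 May 1999.
Opposition Stay Credit: +383 days → 23 May 2000.
Product Clearance Extension: +1066 days → 24 April 2003.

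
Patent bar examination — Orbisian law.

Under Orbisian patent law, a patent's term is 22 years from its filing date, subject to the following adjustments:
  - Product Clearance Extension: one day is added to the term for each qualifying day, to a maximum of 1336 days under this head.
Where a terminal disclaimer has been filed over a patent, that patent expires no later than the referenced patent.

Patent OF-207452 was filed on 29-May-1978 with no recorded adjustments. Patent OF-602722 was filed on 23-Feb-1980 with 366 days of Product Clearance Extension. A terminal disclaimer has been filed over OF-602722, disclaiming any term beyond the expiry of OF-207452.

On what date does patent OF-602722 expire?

Natural term of OF-602722:
  Base: filing + 22 years → 23 February 2002.
  Product Clearance Extension: 366 days (within the 1336-day cap) → +366 days → 24 February 2003.
Expiry of referenced patent OF-207452:
  Base: filing + 22 years → 29 May 2000.
Terminal disclaimer: OF-602722 expires on the earlier of 24 February 2003 and 29 May 2000.

2000-05-29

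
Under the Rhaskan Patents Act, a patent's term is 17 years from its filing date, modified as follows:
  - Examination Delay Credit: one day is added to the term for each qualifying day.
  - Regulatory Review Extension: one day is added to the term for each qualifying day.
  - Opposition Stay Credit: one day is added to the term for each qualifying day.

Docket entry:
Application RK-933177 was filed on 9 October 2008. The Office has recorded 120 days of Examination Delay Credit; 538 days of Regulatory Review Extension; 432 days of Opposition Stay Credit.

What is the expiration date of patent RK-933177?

2028-10-03

Base term: filing date + 17 years → 9 October 2025.
Examination Delay Credit: +120 days → 6 February 2026.
Regulatory Review Extension: +538 days → 29 July 2027.
Opposition Stay Credit: +432 days → 3 October 2028.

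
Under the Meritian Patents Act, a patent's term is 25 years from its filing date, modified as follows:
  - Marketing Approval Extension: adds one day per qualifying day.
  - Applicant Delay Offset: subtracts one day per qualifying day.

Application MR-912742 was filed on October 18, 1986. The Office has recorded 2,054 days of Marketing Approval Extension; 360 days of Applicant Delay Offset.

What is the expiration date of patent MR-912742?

2016-06-07

Base term: filing date + 25 years → 18 October 2011.
Marketing Approval Extension: +2054 days → 2 June 2017.
Applicant Delay Offset: −360 days → 7 June 2016.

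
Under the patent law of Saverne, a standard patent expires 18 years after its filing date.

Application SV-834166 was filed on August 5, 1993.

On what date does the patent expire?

August 5, 2011

Filing date + 18 years → 5 August 2011.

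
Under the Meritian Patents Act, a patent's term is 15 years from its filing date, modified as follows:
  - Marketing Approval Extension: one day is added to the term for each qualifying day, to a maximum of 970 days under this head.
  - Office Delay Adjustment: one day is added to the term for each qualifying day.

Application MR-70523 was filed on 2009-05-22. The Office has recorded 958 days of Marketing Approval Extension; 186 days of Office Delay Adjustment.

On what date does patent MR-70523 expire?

Base term: filing date + 15 years → 22 May 2024.
Marketing Approval Extension: 958 days (within the 970-day cap) → +958 days → 5 January 2027.
Office Delay Adjustment: +186 days → 10 July 2027.

2027-07-10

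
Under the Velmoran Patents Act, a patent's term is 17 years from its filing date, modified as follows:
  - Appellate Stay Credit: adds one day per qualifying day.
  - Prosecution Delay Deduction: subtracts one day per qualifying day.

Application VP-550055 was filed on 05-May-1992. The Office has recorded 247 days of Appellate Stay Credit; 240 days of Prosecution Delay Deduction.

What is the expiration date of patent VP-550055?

May 12, 2009

Base term: filing date + 17 years → 5 May 2009.
Appellate Stay Credit: +247 days → 7 January 2010.
Prosecution Delay Deduction: −240 days → 12 May 2009.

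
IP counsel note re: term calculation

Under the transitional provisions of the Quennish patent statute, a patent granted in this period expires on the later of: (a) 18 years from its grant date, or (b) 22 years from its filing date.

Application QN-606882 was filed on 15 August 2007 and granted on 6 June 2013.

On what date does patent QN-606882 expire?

(a) grant + 18 years → 6 June 2031.
(b) filing + 22 years → 15 August 2029.
Later of the two: 6 June 2031.

June 6, 2031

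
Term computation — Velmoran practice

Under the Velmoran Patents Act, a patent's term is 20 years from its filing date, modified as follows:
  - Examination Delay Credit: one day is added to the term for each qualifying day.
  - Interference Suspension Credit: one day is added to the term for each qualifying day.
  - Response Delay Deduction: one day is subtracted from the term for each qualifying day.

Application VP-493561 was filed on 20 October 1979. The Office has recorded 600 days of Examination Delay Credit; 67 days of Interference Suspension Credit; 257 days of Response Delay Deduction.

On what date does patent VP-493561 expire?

Base term: filing date + 20 years → 20 October 1999.
Examination Delay Credit: +600 days → 11 June 2001.
Interference Suspension Credit: +67 days → 17 August 2001.
Response Delay Deduction: −257 days → 3 December 2000.

2000-12-03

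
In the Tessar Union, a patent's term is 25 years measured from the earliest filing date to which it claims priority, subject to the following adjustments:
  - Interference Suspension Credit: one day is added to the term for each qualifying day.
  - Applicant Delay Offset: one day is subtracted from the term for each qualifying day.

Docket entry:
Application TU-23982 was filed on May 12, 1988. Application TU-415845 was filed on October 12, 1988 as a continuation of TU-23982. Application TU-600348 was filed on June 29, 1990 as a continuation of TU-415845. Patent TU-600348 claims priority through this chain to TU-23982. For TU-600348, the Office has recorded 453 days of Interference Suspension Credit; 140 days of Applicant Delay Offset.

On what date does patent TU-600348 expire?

Earliest priority filing: 12 May 1988.
Base term: 12 May 1988 + 25 years → 12 May 2013.
Interference Suspension Credit: +453 days → 8 August 2014.
Applicant Delay Offset: −140 days → 21 March 2014.

March 21, 2014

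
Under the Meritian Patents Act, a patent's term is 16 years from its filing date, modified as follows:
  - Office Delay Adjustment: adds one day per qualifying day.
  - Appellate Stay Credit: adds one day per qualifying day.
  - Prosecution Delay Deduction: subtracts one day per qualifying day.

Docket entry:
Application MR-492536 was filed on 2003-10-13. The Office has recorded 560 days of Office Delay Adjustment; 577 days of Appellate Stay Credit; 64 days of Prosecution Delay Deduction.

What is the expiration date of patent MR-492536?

Base term: filing date + 16 years → 13 October 2019.
Office Delay Adjustment: +560 days → 25 April 2021.
Appellate Stay Credit: +577 days → 23 November 2022.
Prosecution Delay Deduction: −64 days → 20 September 2022.

2022-09-20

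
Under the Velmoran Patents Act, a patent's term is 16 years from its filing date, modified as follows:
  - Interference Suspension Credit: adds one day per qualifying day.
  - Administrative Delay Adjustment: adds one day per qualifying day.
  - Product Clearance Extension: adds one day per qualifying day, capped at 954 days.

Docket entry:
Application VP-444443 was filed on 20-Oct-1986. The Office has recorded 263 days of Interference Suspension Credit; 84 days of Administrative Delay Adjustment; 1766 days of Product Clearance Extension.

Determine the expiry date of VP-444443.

Base term: filing date + 16 years → 20 October 2002.
Interference Suspension Credit: +263 days → 10 July 2003.
Administrative Delay Adjustment: +84 days → 2 October 2003.
Product Clearance Extension: 1766 days claimed exceeds the 954-day cap, so +954 days → 13 May 2006.

May 13, 2006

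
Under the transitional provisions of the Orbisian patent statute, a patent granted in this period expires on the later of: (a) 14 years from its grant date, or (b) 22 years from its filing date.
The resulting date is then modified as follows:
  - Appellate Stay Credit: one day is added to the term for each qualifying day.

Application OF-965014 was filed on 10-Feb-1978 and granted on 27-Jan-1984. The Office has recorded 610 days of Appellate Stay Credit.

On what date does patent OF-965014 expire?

October 12, 2001

(a) grant + 14 years → 27 January 1998.
(b) filing + 22 years → 10 February 2000.
Later of the two: 10 February 2000.
Appellate Stay Credit: +610 days → 12 October 2001.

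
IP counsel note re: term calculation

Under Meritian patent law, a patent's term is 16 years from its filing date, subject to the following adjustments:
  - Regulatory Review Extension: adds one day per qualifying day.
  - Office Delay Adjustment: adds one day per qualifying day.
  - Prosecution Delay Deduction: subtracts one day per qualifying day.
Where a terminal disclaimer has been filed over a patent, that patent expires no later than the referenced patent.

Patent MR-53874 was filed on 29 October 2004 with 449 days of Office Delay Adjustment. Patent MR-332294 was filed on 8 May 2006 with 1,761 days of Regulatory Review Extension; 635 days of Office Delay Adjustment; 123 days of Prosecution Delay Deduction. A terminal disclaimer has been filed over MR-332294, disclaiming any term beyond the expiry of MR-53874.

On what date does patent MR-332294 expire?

January 21, 2022

Natural term of MR-332294:
  Base: filing + 16 years → 8 May 2022.
  Regulatory Review Extension: +1761 days → 4 March 2027.
  Office Delay Adjustment: +635 days → 28 November 2028.
  Prosecution Delay Deduction: −123 days → 28 July 2028.
Expiry of referenced patent MR-53874:
  Base: filing + 16 years → 29 October 2020.
  Office Delay Adjustment: +449 days → 21 January 2022.
Terminal disclaimer: MR-332294 expires on the earlier of 28 July 2028 and 21 January 2022.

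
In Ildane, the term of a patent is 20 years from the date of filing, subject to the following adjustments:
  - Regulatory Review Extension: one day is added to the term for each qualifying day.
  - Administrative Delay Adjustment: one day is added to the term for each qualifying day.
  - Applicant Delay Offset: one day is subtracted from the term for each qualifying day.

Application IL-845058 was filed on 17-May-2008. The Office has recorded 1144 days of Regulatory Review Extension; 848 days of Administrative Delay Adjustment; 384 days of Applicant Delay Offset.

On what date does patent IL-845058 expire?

2032-10-11

Base term: filing date + 20 years → 17 May 2028.
Regulatory Review Extension: +1144 days → 5 July 2031.
Administrative Delay Adjustment: +848 days → 30 October 2033.
Applicant Delay Offset: −384 days → 11 October 2032.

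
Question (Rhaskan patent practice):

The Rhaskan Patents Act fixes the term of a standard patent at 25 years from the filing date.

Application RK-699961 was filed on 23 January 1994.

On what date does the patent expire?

Filing date + 25 years → 23 January 2019.

January 23, 2019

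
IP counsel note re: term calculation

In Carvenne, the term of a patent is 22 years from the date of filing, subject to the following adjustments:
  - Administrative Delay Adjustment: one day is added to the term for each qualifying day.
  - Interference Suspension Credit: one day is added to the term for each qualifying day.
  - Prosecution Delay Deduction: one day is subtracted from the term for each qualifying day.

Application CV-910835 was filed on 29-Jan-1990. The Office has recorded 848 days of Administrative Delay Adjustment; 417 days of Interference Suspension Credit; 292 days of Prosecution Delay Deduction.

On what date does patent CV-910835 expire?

Base term: filing date + 22 years → 29 January 2012.
Administrative Delay Adjustment: +848 days → 26 May 2014.
Interference Suspension Credit: +417 days → 17 July 2015.
Prosecution Delay Deduction: −292 days → 28 September 2014.

2014-09-28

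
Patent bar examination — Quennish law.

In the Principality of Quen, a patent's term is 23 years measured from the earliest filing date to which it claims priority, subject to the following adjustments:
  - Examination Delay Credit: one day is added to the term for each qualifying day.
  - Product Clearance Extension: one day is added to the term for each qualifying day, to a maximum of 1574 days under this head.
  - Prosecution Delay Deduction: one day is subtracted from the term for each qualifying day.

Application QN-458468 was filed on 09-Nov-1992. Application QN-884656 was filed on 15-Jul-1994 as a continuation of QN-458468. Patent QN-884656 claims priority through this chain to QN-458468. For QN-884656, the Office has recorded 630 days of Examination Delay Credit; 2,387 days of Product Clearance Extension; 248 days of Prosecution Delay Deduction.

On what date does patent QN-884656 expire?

Earliest priority filing: 9 November 1992.
Base term: 9 November 1992 + 23 years → 9 November 2015.
Examination Delay Credit: +630 days → 31 July 2017.
Product Clearance Extension: 2387 days claimed exceeds the 1574-day cap, so +1574 days → 21 November 2021.
Prosecution Delay Deduction: −248 days → 18 March 2021.

March 18, 2021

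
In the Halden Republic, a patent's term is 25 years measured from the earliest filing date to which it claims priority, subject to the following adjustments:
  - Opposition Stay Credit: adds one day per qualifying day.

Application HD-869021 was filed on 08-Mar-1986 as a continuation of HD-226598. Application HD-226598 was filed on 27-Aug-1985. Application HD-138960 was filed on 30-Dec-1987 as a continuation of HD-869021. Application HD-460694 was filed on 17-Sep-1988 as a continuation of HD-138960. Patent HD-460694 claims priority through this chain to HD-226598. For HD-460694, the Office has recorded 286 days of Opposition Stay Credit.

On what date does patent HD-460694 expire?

Earliest priority filing: 27 August 1985.
Base term: 27 August 1985 + 25 years → 27 August 2010.
Opposition Stay Credit: +286 days → 9 June 2011.

June 9, 2011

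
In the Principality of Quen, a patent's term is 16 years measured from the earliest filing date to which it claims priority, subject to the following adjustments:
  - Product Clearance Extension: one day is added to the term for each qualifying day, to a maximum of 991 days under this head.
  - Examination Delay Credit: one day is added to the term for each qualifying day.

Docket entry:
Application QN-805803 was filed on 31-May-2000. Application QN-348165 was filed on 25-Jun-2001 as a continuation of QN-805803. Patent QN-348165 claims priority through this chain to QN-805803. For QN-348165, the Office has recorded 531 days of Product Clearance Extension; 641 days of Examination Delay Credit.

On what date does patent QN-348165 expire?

Earliest priority filing: 31 May 2000.
Base term: 31 May 2000 + 16 years → 31 May 2016.
Product Clearance Extension: 531 days (within the 991-day cap) → +531 days → 13 November 2017.
Examination Delay Credit: +641 days → 16 August 2019.

2019-08-16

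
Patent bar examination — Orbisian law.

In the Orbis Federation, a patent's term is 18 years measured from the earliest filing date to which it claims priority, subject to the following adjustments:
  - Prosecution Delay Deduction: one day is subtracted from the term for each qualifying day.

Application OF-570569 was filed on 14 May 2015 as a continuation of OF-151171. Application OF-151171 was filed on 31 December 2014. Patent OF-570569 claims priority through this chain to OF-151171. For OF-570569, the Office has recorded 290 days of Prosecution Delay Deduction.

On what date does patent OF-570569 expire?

March 16, 2032

Earliest priority filing: 31 December 2014.
Base term: 31 December 2014 + 18 years → 31 December 2032.
Prosecution Delay Deduction: −290 days → 16 March 2032.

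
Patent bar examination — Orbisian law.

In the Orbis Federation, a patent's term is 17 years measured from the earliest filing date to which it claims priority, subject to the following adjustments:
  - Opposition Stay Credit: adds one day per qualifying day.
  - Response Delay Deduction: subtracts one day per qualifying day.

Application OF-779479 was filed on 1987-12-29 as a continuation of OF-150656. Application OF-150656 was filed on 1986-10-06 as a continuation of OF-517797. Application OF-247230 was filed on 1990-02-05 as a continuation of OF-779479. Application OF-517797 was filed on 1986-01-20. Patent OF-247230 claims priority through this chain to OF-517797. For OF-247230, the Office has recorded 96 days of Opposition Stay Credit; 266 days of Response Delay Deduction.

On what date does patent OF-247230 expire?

2002-08-03

Earliest priority filing: 20 January 1986.
Base term: 20 January 1986 + 17 years → 20 January 2003.
Opposition Stay Credit: +96 days → 26 April 2003.
Response Delay Deduction: −266 days → 3 August 2002.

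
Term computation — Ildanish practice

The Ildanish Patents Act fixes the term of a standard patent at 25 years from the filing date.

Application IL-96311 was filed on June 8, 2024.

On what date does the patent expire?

June 8, 2049

Filing date + 25 years → 8 June 2049.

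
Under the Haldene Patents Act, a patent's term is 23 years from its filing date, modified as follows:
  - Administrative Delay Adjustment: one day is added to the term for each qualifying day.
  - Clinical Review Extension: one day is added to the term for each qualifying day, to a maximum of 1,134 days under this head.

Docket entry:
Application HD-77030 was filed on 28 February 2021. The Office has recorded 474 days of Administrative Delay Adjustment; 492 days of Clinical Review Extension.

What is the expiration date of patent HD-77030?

2046-10-21

Base term: filing date + 23 years → 28 February 2044.
Administrative Delay Adjustment: +474 days → 16 June 2045.
Clinical Review Extension: 492 days (within the 1134-day cap) → +492 days → 21 October 2046.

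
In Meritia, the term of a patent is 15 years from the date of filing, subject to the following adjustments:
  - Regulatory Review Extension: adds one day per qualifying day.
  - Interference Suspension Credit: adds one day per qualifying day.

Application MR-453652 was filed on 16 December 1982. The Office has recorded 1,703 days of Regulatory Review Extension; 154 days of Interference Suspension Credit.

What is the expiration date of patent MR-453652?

2003-01-16

Base term: filing date + 15 years → 16 December 1997.
Regulatory Review Extension: +1703 days → 15 August 2002.
Interference Suspension Credit: +154 days → 16 January 2003.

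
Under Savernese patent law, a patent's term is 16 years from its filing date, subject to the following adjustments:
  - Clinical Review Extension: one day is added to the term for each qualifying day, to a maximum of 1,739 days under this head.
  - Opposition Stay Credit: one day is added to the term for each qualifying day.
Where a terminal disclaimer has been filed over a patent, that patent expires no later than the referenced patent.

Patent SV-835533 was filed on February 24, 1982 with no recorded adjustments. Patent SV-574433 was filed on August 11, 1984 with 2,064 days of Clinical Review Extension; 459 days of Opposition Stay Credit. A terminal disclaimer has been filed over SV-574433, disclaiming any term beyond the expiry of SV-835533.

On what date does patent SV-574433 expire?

1998-02-24

Natural term of SV-574433:
  Base: filing + 16 years → 11 August 2000.
  Clinical Review Extension: 2064 days claimed exceeds the 1739-day cap, so +1739 days → 16 May 2005.
  Opposition Stay Credit: +459 days → 18 August 2006.
Expiry of referenced patent SV-835533:
  Base: filing + 16 years → 24 February 1998.
Terminal disclaimer: SV-574433 expires on the earlier of 18 August 2006 and 24 February 1998.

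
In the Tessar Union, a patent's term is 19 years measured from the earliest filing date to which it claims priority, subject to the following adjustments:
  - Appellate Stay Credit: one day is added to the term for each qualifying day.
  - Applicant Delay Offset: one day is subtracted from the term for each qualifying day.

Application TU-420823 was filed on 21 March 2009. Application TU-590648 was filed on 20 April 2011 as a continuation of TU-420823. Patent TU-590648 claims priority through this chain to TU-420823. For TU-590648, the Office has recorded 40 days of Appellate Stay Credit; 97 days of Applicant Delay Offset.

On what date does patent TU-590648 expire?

January 24, 2028

Earliest priority filing: 21 March 2009.
Base term: 21 March 2009 + 19 years → 21 March 2028.
Appellate Stay Credit: +40 days → 30 April 2028.
Applicant Delay Offset: −97 days → 24 January 2028.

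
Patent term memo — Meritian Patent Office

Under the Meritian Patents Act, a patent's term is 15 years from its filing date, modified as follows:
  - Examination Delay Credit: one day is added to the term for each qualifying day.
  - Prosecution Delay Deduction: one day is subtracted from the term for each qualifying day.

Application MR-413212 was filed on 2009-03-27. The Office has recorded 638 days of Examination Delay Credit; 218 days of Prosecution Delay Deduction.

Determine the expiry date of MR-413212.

2025-05-21

Base term: filing date + 15 years → 27 March 2024.
Examination Delay Credit: +638 days → 25 December 2025.
Prosecution Delay Deduction: −218 days → 21 May 2025.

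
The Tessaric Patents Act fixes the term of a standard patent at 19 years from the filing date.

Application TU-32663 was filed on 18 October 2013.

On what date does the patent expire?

2032-10-18

Filing date + 19 years → 18 October 2032.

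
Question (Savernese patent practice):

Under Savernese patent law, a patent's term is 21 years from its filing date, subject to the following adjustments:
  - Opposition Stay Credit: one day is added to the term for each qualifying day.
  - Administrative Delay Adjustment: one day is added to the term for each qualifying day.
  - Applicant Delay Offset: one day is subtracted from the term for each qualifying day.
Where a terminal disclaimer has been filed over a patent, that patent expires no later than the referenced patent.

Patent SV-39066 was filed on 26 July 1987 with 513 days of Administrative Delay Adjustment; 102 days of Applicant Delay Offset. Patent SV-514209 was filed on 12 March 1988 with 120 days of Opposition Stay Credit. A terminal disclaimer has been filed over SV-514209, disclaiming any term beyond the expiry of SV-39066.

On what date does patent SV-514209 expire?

2009-07-10

Natural term of SV-514209:
  Base: filing + 21 years → 12 March 2009.
  Opposition Stay Credit: +120 days → 10 July 2009.
Expiry of referenced patent SV-39066:
  Base: filing + 21 years → 26 July 2008.
  Administrative Delay Adjustment: +513 days → 21 December 2009.
  Applicant Delay Offset: −102 days → 10 September 2009.
Terminal disclaimer: SV-514209 expires on the earlier of 10 July 2009 and 10 September 2009.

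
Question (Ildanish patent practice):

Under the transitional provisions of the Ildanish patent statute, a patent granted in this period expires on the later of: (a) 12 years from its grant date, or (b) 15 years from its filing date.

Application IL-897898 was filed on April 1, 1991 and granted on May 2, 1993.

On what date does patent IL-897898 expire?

April 1, 2006

(a) grant + 12 years → 2 May 2005.
(b) filing + 15 years → 1 April 2006.
Later of the two: 1 April 2006.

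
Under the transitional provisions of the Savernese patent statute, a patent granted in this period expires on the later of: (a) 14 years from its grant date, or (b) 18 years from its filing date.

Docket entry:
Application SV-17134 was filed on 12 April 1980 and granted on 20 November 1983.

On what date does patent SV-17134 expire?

(a) grant + 14 years → 20 November 1997.
(b) filing + 18 years → 12 April 1998.
Later of the two: 12 April 1998.

1998-04-12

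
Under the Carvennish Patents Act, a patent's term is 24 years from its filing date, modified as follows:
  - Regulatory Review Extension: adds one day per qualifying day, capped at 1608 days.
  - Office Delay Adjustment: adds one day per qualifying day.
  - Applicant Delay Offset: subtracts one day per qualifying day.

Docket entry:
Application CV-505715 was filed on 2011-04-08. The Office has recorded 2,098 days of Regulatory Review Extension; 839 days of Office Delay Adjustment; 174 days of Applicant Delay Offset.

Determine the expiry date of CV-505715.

Base term: filing date + 24 years → 8 April 2035.
Regulatory Review Extension: 2098 days claimed exceeds the 1608-day cap, so +1608 days → 2 September 2039.
Office Delay Adjustment: +839 days → 19 December 2041.
Applicant Delay Offset: −174 days → 28 June 2041.

June 28, 2041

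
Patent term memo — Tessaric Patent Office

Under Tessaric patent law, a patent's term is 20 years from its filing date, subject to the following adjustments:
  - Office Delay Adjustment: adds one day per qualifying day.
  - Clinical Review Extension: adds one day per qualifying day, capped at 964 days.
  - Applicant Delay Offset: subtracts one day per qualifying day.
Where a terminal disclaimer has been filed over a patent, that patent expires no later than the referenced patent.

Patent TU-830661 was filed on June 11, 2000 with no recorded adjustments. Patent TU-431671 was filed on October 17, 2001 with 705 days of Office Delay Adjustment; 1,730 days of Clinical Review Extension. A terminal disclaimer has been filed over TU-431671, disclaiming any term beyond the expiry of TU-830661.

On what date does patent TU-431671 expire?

2020-06-11

Natural term of TU-431671:
  Base: filing + 20 years → 17 October 2021.
  Office Delay Adjustment: +705 days → 22 September 2023.
  Clinical Review Extension: 1730 days claimed exceeds the 964-day cap, so +964 days → 13 May 2026.
Expiry of referenced patent TU-830661:
  Base: filing + 20 years → 11 June 2020.
Terminal disclaimer: TU-431671 expires on the earlier of 13 May 2026 and 11 June 2020.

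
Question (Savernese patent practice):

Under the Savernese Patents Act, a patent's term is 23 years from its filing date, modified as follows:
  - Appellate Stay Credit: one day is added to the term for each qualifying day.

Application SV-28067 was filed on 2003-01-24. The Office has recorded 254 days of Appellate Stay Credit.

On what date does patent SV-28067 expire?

2026-10-05

Base term: filing date + 23 years → 24 January 2026.
Appellate Stay Credit: +254 days → 5 October 2026.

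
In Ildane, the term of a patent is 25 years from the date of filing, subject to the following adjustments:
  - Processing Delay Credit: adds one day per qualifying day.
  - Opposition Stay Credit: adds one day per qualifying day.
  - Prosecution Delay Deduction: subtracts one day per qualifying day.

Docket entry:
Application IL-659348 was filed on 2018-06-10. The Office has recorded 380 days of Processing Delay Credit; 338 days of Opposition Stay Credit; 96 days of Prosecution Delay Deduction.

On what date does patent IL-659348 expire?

Base term: filing date + 25 years → 10 June 2043.
Processing Delay Credit: +380 days → 24 June 2044.
Opposition Stay Credit: +338 days → 28 May 2045.
Prosecution Delay Deduction: −96 days → 21 February 2045.

2045-02-21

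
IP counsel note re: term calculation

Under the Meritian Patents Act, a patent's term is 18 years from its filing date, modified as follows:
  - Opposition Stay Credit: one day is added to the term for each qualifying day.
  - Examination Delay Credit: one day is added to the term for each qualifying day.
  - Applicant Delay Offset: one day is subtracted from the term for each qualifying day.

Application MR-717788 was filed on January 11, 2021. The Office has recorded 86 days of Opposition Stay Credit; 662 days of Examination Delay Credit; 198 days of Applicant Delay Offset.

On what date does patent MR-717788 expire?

2040-07-14

Base term: filing date + 18 years → 11 January 2039.
Opposition Stay Credit: +86 days → 7 April 2039.
Examination Delay Credit: +662 days → 28 January 2041.
Applicant Delay Offset: −198 days → 14 July 2040.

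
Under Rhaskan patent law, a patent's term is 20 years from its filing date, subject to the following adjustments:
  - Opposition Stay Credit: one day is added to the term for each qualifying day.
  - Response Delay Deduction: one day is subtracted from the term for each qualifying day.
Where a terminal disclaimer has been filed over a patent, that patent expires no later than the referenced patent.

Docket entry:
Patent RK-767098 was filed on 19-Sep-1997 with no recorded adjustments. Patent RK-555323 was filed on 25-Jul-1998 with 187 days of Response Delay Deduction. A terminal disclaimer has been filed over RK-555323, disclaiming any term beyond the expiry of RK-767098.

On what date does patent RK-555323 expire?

2017-09-19

Natural term of RK-555323:
  Base: filing + 20 years → 25 July 2018.
  Response Delay Deduction: −187 days → 19 January 2018.
Expiry of referenced patent RK-767098:
  Base: filing + 20 years → 19 September 2017.
Terminal disclaimer: RK-555323 expires on the earlier of 19 January 2018 and 19 September 2017.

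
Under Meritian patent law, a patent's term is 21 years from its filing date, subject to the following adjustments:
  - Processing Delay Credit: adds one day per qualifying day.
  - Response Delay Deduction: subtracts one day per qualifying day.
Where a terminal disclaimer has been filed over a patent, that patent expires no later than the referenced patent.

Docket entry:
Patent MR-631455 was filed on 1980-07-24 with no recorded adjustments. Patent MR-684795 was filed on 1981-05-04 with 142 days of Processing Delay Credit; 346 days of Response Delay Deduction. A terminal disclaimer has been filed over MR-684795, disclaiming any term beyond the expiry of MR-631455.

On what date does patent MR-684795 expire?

Natural term of MR-684795:
  Base: filing + 21 years → 4 May 2002.
  Processing Delay Credit: +142 days → 23 September 2002.
  Response Delay Deduction: −346 days → 12 October 2001.
Expiry of referenced patent MR-631455:
  Base: filing + 21 years → 24 July 2001.
Terminal disclaimer: MR-684795 expires on the earlier of 12 October 2001 and 24 July 2001.

2001-07-24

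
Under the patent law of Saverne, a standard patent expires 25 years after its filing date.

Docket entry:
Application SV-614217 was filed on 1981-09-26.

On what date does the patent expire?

September 26, 2006

Filing date + 25 years → 26 September 2006.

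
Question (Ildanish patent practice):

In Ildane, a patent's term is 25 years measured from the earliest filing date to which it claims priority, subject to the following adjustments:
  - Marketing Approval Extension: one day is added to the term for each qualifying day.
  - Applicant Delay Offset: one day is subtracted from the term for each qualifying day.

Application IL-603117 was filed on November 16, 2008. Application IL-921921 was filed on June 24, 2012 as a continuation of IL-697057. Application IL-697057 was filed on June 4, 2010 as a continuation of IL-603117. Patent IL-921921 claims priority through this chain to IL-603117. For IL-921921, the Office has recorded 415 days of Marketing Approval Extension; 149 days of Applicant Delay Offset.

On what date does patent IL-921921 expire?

Earliest priority filing: 16 November 2008.
Base term: 16 November 2008 + 25 years → 16 November 2033.
Marketing Approval Extension: +415 days → 5 January 2035.
Applicant Delay Offset: −149 days → 9 August 2034.

August 9, 2034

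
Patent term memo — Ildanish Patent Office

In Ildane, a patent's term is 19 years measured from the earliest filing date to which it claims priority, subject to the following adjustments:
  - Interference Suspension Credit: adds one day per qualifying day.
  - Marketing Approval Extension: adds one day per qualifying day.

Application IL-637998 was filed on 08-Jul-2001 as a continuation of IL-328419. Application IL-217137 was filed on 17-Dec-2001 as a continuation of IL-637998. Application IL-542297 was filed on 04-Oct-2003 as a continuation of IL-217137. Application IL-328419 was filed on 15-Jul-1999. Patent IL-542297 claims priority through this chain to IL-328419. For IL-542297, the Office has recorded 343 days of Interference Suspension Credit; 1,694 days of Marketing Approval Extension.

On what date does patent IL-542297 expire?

Earliest priority filing: 15 July 1999.
Base term: 15 July 1999 + 19 years → 15 July 2018.
Interference Suspension Credit: +343 days → 23 June 2019.
Marketing Approval Extension: +1694 days → 11 February 2024.

2024-02-11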